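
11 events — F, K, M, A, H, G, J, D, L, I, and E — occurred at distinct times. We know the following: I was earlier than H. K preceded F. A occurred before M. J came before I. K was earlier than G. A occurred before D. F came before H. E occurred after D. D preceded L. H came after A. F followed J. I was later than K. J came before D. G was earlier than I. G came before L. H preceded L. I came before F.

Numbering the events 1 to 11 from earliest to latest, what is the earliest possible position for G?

K must come before G — 1 forced predecessor.
Nothing else is forced ahead of G, so its earliest slot is position 1 + 1 = 2.

2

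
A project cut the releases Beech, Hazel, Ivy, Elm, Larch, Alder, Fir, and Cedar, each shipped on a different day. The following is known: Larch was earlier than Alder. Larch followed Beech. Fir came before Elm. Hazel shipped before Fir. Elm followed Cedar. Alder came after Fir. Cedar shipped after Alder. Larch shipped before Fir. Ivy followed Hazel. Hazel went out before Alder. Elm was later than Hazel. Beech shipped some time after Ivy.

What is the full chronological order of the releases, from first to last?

The constraints fix every adjacent pair, so only one ordering works:
Hazel → Ivy → Beech → Larch → Fir → Alder → Cedar → Elm.

Hazel, Ivy, Beech, Larch, Fir, Alder, Cedar, Elm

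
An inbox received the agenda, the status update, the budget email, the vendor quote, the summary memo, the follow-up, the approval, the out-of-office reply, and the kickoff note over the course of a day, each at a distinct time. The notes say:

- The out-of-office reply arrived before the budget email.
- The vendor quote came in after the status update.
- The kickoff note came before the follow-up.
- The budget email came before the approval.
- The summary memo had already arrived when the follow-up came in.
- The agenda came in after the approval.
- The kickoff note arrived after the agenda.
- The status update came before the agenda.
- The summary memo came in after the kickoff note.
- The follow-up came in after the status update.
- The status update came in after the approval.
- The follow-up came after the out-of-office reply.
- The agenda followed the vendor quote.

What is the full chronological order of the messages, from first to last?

the out-of-office reply, the budget email, the approval, the status update, the vendor quote, the agenda, the kickoff note, the summary memo, the follow-up

The constraints fix every adjacent pair, so only one ordering works:
the out-of-office reply → the budget email → the approval → the status update → the vendor quote → the agenda → the kickoff note → the summary memo → the follow-up.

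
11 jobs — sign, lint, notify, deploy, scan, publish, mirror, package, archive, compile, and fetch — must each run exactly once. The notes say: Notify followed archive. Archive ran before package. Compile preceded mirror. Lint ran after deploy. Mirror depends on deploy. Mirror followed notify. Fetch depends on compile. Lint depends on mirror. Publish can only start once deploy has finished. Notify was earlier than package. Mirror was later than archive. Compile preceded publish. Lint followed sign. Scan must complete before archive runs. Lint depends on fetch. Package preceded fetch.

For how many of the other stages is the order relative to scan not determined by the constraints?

4

Forced after scan: archive, fetch, lint, mirror, notify, and package.
That leaves compile, deploy, publish, and sign with no forced order relative to scan — 4.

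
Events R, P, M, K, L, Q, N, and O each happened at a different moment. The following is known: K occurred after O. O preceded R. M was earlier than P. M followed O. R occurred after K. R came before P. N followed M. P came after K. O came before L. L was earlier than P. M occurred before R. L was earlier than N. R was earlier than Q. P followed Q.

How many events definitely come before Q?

4

Directly stated before Q: R.
K reaches Q via K → R → Q.
M reaches Q via M → R → Q.
O reaches Q via O → R → Q.
No chain forces P (or any of the others) ahead of Q.
That's K, M, O, and R — 4 in all.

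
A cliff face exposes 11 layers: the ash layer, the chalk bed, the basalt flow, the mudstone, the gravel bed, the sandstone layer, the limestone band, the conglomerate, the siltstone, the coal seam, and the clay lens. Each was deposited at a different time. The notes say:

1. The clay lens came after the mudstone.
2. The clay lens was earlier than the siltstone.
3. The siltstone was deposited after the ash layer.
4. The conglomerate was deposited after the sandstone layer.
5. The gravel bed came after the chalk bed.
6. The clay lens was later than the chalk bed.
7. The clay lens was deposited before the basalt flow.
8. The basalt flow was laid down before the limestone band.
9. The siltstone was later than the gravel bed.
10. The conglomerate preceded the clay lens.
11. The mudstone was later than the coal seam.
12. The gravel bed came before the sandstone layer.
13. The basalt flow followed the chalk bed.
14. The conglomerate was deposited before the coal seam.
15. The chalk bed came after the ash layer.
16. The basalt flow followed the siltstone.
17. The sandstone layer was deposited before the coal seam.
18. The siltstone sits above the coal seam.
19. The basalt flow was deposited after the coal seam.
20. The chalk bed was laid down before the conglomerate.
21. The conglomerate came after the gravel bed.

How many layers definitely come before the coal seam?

5

Directly stated before the coal seam: the conglomerate and the sandstone layer.
The ash layer reaches the coal seam via the ash layer → the chalk bed → the conglomerate → the coal seam.
The chalk bed reaches the coal seam via the chalk bed → the conglomerate → the coal seam.
The gravel bed reaches the coal seam via the gravel bed → the conglomerate → the coal seam.
No chain forces the mudstone (or any of the others) ahead of the coal seam.
That's the ash layer, the chalk bed, the conglomerate, the gravel bed, and the sandstone layer — 5 in all.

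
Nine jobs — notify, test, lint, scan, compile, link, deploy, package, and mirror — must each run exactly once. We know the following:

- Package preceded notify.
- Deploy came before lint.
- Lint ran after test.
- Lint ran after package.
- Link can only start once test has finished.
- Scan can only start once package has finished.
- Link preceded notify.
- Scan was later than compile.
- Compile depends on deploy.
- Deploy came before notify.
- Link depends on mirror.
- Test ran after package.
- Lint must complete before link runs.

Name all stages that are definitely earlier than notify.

Directly stated before notify: deploy, link, and package.
Lint reaches notify via lint → link → notify.
Mirror reaches notify via mirror → link → notify.
Test reaches notify via test → link → notify.
No chain forces compile (or any of the others) ahead of notify.

deploy, link, lint, mirror, package, test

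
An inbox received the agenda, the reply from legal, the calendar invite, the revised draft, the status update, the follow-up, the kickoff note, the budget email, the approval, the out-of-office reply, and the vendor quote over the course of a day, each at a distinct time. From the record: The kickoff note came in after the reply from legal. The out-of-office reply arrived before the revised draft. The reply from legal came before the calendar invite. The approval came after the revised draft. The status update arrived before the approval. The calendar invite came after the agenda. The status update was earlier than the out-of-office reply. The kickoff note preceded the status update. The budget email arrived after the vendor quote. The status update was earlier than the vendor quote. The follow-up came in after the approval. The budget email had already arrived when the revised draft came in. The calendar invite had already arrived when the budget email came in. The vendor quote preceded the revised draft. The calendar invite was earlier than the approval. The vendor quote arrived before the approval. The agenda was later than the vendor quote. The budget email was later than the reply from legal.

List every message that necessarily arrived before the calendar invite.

the agenda, the kickoff note, the reply from legal, the status update, the vendor quote

Directly stated before the calendar invite: the agenda and the reply from legal.
The kickoff note reaches the calendar invite via the kickoff note → the status update → the vendor quote → the agenda → the calendar invite.
The status update reaches the calendar invite via the status update → the vendor quote → the agenda → the calendar invite.
The vendor quote reaches the calendar invite via the vendor quote → the agenda → the calendar invite.
No chain forces the approval (or any of the others) ahead of the calendar invite.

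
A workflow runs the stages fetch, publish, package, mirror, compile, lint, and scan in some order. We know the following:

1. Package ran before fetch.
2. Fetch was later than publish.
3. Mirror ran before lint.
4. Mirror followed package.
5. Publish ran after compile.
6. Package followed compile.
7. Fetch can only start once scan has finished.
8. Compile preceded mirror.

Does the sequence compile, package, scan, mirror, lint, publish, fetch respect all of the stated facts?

Check each stated constraint against the proposed order — e.g. compile is ahead of publish; package is ahead of fetch. Every pair is in the required order; nothing is violated.

yes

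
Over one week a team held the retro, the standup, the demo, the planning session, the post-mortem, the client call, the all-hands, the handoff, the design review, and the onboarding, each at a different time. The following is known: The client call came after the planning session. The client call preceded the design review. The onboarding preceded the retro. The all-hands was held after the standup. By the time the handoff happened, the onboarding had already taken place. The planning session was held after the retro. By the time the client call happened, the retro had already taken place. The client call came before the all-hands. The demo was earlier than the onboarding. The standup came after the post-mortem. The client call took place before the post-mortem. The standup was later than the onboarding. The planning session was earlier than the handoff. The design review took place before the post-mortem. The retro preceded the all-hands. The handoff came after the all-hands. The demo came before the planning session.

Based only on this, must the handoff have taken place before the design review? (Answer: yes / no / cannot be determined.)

Tracing the constraints gives the design review → the post-mortem → the standup → the all-hands → the handoff, so the design review must come before the handoff.
That means the handoff cannot be before the design review.

no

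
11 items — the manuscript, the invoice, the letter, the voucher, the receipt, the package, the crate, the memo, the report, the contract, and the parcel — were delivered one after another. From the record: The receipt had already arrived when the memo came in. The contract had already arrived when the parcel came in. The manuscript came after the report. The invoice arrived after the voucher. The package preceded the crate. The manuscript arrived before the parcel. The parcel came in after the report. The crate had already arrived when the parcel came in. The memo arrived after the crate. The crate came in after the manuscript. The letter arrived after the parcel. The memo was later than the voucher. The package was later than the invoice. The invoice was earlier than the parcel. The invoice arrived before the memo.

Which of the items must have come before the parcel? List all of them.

the contract, the crate, the invoice, the manuscript, the package, the report, the voucher

Directly stated before the parcel: the contract, the crate, the invoice, the manuscript, and the report.
The package reaches the parcel via the package → the crate → the parcel.
The voucher reaches the parcel via the voucher → the invoice → the parcel.
No chain forces the receipt (or any of the others) ahead of the parcel.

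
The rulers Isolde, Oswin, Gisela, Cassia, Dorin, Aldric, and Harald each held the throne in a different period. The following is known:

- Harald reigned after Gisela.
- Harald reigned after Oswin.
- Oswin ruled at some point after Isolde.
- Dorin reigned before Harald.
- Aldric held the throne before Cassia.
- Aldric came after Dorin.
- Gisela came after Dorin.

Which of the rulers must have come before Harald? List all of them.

Dorin, Gisela, Isolde, Oswin

Directly stated before Harald: Dorin, Gisela, and Oswin.
Isolde reaches Harald via Isolde → Oswin → Harald.
No chain forces Aldric (or any of the others) ahead of Harald.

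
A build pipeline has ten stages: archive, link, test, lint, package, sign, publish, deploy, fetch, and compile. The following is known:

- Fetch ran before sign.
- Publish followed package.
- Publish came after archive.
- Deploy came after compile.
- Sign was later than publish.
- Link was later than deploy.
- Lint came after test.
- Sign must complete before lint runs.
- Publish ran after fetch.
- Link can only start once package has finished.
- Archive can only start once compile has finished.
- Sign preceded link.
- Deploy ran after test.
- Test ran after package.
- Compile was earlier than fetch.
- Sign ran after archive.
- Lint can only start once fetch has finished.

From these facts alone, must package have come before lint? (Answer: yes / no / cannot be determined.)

Chain the constraints: package → test → lint. Each link is directly stated, so package comes before lint.

yes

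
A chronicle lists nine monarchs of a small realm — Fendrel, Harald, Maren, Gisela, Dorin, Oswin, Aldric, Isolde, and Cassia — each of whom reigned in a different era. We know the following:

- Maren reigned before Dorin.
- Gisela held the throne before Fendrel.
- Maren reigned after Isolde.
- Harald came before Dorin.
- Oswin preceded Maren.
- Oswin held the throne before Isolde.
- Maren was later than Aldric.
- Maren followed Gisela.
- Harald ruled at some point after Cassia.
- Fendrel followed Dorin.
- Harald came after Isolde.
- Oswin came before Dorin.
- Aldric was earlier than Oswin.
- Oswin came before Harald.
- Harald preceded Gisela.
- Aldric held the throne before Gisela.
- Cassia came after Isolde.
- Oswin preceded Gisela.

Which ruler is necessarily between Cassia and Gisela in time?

Tracing the constraints gives Cassia → Harald → Gisela, so Harald sits after Cassia and before Gisela.
No other ruler is forced both after Cassia and before Gisela.

Harald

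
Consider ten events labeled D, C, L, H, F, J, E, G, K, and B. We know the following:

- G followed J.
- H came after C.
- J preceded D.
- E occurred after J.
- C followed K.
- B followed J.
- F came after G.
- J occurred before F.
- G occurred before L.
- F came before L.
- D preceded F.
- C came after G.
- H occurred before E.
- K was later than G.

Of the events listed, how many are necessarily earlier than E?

5

Directly stated before E: H and J.
C reaches E via C → H → E.
G reaches E via G → C → H → E.
K reaches E via K → C → H → E.
No chain forces L (or any of the others) ahead of E.
That's C, G, H, J, and K — 5 in all.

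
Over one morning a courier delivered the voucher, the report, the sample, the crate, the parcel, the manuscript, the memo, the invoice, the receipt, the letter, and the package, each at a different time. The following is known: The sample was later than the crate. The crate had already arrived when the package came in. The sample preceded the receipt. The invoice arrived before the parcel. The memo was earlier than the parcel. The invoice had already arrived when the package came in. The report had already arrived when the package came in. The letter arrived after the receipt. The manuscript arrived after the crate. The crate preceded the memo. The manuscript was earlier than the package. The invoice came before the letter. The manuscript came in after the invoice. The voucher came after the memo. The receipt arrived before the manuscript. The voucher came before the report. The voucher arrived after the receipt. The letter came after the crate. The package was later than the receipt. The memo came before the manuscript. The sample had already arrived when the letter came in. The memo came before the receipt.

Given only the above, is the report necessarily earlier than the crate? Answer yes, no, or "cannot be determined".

Tracing the constraints gives the crate → the memo → the voucher → the report, so the crate must come before the report.
That means the report cannot be before the crate.

no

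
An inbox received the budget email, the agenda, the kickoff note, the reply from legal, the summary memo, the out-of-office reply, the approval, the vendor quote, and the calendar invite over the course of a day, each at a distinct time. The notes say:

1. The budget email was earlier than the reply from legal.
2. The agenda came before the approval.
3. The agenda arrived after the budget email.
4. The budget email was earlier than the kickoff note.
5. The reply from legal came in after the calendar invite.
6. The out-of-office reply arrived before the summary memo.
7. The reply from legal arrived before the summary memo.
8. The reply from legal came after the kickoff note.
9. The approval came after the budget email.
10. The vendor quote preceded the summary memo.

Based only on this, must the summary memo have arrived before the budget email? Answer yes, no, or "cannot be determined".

no

Tracing the constraints gives the budget email → the reply from legal → the summary memo, so the budget email must come before the summary memo.
That means the summary memo cannot be before the budget email.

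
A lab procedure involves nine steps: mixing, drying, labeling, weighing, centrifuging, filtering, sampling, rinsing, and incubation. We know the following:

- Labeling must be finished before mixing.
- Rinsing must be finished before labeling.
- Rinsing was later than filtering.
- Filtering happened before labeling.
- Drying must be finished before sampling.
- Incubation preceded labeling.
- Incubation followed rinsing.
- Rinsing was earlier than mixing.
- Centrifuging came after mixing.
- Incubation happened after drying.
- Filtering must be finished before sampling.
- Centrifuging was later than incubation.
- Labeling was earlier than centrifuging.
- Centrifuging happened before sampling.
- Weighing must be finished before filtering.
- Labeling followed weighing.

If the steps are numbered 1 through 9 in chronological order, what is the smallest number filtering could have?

Weighing must come before filtering — 1 forced predecessor.
Nothing else is forced ahead of filtering, so its earliest slot is position 1 + 1 = 2.

2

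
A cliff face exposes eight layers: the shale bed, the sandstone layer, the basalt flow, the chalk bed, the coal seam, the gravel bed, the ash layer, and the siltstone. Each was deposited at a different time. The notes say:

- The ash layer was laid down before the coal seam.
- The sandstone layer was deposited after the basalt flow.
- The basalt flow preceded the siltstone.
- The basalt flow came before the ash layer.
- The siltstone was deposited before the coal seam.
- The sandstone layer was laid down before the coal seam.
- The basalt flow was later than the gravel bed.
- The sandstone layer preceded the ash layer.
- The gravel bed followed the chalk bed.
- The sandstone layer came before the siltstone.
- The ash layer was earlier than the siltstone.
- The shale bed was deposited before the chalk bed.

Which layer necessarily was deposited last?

the coal seam

Every other layer has a chain of constraints placing it before the coal seam, so the coal seam is last.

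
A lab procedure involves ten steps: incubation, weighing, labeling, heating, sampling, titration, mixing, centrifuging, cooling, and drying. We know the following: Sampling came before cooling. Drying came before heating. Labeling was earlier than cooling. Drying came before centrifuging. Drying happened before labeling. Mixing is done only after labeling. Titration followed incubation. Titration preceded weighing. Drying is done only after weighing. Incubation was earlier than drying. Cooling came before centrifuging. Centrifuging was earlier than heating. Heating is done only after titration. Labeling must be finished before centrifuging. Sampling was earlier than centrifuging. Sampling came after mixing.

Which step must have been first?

incubation

Incubation has a chain of constraints placing it before every other step, so incubation must be first.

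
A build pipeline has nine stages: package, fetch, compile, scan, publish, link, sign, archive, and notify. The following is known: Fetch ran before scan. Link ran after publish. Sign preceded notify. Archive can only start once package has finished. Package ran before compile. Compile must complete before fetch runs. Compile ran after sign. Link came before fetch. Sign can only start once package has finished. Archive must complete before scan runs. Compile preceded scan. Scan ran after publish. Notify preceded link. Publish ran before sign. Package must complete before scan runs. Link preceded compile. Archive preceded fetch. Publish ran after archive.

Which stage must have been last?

Every other stage has a chain of constraints placing it before scan, so scan is last.

scan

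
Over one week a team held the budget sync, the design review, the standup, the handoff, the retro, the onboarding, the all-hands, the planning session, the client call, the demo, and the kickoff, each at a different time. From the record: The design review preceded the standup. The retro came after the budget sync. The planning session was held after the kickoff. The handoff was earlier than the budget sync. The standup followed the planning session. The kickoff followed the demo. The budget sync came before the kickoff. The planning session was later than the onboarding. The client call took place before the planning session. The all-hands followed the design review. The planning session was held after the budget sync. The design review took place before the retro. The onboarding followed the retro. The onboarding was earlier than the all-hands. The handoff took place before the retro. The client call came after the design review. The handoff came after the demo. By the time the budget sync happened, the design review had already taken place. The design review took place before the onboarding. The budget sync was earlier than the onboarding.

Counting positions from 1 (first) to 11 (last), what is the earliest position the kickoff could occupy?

The budget sync, the demo, the design review, and the handoff must all come before the kickoff — 4 forced predecessors.
Nothing else is forced ahead of the kickoff, so its earliest slot is position 4 + 1 = 5.

5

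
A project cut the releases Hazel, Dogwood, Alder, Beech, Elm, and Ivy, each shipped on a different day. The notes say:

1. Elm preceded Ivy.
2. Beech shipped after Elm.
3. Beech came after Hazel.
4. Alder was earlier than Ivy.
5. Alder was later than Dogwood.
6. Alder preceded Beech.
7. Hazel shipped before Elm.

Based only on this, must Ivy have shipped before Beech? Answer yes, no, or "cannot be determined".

No chain of stated constraints runs from Ivy to Beech, and none runs from Beech to Ivy either.
So the relative order of Ivy and Beech is not fixed by the given facts.

cannot be determined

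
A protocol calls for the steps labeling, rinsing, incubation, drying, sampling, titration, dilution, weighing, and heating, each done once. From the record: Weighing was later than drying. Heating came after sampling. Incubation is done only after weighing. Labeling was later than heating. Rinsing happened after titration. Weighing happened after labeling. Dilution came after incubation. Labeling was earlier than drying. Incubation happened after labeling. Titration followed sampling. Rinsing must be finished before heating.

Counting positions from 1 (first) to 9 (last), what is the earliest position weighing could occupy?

7

Drying, heating, labeling, rinsing, sampling, and titration must all come before weighing — 6 forced predecessors.
Nothing else is forced ahead of weighing, so its earliest slot is position 6 + 1 = 7.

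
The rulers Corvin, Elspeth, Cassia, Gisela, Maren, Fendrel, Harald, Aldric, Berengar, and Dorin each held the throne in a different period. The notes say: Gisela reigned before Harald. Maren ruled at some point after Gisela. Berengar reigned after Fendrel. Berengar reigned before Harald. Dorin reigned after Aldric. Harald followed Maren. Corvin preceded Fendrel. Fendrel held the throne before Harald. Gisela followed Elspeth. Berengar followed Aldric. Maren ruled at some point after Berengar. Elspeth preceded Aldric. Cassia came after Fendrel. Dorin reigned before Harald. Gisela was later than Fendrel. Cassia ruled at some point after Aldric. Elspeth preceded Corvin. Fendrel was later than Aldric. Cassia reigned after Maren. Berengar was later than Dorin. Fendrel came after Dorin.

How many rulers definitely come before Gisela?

5

Directly stated before Gisela: Elspeth and Fendrel.
Aldric reaches Gisela via Aldric → Fendrel → Gisela.
Corvin reaches Gisela via Corvin → Fendrel → Gisela.
Dorin reaches Gisela via Dorin → Fendrel → Gisela.
No chain forces Cassia (or any of the others) ahead of Gisela.
That's Aldric, Corvin, Dorin, Elspeth, and Fendrel — 5 in all.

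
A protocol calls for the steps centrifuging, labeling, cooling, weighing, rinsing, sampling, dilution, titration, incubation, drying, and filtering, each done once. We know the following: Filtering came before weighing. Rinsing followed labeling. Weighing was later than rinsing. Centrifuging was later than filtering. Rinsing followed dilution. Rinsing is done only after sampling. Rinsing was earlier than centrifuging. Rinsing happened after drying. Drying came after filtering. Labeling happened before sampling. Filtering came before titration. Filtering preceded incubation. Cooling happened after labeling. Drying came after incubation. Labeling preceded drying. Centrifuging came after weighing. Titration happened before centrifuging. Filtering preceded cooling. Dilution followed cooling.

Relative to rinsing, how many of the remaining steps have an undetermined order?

1

Forced before rinsing: cooling, dilution, drying, filtering, incubation, labeling, and sampling; forced after rinsing: centrifuging and weighing.
That leaves titration with no forced order relative to rinsing — 1.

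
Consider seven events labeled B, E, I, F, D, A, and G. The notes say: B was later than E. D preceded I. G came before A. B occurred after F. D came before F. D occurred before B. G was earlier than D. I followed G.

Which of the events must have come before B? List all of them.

Directly stated before B: D, E, and F.
G reaches B via G → D → B.
No chain forces I (or any of the others) ahead of B.

D, E, F, G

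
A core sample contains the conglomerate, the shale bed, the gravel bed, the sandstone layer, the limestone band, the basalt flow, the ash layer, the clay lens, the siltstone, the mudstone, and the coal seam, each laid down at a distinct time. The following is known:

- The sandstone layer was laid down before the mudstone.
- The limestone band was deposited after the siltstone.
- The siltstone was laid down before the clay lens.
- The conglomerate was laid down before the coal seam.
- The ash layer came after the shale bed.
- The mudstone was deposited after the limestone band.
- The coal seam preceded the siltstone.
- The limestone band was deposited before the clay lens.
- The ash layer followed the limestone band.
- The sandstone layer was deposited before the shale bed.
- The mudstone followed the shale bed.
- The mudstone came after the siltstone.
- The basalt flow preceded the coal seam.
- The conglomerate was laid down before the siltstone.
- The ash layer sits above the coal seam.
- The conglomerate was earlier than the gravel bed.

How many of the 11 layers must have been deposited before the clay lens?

5

Directly stated before the clay lens: the limestone band and the siltstone.
The basalt flow reaches the clay lens via the basalt flow → the coal seam → the siltstone → the clay lens.
The coal seam reaches the clay lens via the coal seam → the siltstone → the clay lens.
The conglomerate reaches the clay lens via the conglomerate → the siltstone → the clay lens.
That's the basalt flow, the coal seam, the conglomerate, the limestone band, and the siltstone — 5 in all.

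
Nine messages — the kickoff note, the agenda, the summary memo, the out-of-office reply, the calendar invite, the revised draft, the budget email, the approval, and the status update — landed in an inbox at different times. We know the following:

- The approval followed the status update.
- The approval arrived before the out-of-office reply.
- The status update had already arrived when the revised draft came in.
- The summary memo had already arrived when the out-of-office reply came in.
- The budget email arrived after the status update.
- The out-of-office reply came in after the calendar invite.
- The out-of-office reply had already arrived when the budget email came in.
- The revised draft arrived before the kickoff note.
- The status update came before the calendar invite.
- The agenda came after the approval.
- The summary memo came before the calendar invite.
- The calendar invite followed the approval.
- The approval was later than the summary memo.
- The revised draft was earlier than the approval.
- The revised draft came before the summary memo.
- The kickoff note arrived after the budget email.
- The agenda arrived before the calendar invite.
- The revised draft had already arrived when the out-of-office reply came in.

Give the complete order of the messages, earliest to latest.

the status update, the revised draft, the summary memo, the approval, the agenda, the calendar invite, the out-of-office reply, the budget email, the kickoff note

The constraints fix every adjacent pair, so only one ordering works:
the status update → the revised draft → the summary memo → the approval → the agenda → the calendar invite → the out-of-office reply → the budget email → the kickoff note.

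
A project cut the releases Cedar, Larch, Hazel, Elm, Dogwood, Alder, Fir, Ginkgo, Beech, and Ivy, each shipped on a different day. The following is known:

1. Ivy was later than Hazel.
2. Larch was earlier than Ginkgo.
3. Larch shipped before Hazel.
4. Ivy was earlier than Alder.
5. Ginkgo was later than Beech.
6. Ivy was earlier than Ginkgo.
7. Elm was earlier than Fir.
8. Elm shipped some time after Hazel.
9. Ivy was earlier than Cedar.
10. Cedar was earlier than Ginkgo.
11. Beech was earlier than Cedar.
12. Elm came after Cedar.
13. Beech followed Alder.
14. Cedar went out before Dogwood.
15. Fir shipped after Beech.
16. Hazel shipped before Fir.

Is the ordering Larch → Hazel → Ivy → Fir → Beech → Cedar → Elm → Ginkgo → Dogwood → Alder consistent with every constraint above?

no

The constraints require Beech before Fir, but in the proposed sequence Fir appears ahead of Beech. That one violation is enough.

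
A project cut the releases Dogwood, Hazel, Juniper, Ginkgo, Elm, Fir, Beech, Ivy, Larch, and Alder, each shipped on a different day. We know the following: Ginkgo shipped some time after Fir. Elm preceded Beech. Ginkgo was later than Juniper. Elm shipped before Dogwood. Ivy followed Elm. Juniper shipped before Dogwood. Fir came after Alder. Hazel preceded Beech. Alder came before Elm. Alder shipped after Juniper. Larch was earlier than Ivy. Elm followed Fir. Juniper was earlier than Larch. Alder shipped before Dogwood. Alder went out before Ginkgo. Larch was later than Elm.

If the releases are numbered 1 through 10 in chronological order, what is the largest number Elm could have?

6

Elm must come before Beech, Dogwood, Ivy, and Larch — 4 releases forced after it.
Everything else can be placed before Elm in some valid order, so Elm can sit as late as position 10 − 4 = 6.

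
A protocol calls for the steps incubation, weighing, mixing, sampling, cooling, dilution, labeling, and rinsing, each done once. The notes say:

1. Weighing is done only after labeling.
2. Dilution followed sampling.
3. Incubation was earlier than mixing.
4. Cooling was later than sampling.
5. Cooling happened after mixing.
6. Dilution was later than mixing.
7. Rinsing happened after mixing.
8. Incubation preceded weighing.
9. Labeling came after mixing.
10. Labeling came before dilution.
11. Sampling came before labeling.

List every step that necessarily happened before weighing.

Directly stated before weighing: incubation and labeling.
Mixing reaches weighing via mixing → labeling → weighing.
Sampling reaches weighing via sampling → labeling → weighing.

incubation, labeling, mixing, sampling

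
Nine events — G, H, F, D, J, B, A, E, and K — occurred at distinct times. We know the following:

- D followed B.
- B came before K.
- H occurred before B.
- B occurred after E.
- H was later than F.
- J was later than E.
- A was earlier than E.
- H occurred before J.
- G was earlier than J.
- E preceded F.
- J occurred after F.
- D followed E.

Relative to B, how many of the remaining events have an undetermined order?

2

Forced before B: A, E, F, and H; forced after B: D and K.
That leaves G and J with no forced order relative to B — 2.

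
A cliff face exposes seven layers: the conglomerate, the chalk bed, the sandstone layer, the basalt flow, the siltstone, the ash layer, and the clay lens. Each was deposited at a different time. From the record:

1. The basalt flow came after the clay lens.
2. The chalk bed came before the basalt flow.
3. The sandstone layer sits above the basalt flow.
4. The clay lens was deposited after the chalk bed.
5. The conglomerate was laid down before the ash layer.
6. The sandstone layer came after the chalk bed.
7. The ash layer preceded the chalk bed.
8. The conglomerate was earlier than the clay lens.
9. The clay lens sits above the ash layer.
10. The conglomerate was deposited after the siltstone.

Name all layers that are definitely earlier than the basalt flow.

the ash layer, the chalk bed, the clay lens, the conglomerate, the siltstone

Directly stated before the basalt flow: the chalk bed and the clay lens.
The ash layer reaches the basalt flow via the ash layer → the clay lens → the basalt flow.
The conglomerate reaches the basalt flow via the conglomerate → the clay lens → the basalt flow.
The siltstone reaches the basalt flow via the siltstone → the conglomerate → the clay lens → the basalt flow.
No chain forces the sandstone layer ahead of the basalt flow.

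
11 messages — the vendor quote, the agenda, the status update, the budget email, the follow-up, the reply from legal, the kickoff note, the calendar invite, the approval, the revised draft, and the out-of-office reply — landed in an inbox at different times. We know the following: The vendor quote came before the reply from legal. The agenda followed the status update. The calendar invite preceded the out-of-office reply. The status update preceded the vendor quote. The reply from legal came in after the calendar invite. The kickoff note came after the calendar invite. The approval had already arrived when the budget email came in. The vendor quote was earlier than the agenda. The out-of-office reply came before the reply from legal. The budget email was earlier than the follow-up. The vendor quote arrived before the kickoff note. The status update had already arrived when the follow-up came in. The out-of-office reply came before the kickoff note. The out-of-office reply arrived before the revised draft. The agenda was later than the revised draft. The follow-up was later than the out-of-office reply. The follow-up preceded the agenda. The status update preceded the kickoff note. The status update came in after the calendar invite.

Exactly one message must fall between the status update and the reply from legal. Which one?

the vendor quote

Tracing the constraints gives the status update → the vendor quote → the reply from legal, so the vendor quote sits after the status update and before the reply from legal.
No other message is forced both after the status update and before the reply from legal.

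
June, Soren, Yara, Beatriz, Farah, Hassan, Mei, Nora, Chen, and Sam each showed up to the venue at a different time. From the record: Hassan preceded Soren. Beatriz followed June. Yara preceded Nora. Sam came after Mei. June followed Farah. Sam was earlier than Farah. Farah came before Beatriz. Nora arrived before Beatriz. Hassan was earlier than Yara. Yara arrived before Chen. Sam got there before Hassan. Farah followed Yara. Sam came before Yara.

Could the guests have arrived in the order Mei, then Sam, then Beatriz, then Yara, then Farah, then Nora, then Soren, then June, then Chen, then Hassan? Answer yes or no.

no

The constraints require Farah before Beatriz, but in the proposed sequence Beatriz appears ahead of Farah. That one violation is enough.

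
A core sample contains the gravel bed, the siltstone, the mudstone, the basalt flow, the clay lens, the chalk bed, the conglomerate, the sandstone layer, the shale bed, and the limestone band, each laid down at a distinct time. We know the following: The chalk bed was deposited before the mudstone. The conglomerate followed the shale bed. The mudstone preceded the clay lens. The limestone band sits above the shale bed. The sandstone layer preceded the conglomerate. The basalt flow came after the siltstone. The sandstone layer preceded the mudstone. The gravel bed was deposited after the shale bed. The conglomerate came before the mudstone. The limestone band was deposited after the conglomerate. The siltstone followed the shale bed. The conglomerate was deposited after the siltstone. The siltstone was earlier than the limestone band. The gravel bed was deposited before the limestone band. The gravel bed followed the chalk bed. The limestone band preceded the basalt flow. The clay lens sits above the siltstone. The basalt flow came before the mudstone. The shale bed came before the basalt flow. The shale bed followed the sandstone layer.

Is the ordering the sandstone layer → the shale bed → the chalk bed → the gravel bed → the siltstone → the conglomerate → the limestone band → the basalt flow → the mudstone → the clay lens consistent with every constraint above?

Check each stated constraint against the proposed order — e.g. the shale bed is ahead of the basalt flow; the sandstone layer is ahead of the mudstone. Every pair is in the required order; nothing is violated.

yes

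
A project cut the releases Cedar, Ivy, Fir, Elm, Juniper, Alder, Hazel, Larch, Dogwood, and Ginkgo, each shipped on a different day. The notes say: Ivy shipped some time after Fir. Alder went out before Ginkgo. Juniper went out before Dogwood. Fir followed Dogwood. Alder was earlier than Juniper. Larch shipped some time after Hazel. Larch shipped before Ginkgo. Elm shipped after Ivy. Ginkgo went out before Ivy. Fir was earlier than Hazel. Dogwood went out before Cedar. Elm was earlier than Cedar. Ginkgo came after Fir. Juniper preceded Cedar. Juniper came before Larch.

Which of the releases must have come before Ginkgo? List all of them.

Alder, Dogwood, Fir, Hazel, Juniper, Larch

Directly stated before Ginkgo: Alder, Fir, and Larch.
Dogwood reaches Ginkgo via Dogwood → Fir → Ginkgo.
Hazel reaches Ginkgo via Hazel → Larch → Ginkgo.
Juniper reaches Ginkgo via Juniper → Larch → Ginkgo.
No chain forces Ivy (or any of the others) ahead of Ginkgo.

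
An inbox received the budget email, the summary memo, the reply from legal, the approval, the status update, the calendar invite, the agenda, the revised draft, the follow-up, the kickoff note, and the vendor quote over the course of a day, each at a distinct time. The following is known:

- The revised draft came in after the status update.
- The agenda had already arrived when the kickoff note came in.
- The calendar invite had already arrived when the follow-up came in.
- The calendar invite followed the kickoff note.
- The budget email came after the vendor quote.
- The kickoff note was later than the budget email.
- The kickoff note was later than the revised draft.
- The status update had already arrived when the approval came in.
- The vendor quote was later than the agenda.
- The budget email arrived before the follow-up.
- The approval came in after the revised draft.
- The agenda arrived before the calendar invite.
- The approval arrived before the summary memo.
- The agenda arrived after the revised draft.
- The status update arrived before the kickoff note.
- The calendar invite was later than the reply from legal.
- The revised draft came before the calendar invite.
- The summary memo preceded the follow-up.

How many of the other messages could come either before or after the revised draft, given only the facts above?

1

Forced before the revised draft: the status update; forced after the revised draft: the agenda, the approval, the budget email, the calendar invite, the follow-up, the kickoff note, the summary memo, and the vendor quote.
That leaves the reply from legal with no forced order relative to the revised draft — 1.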